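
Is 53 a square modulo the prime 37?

Reduce the numerator: 53 ≡ 16 (mod 37), so (53/37) = (16/37).
Factor out 2: 16 = 2^4. Since 37 ≡ 5 (mod 8), (2/37) = -1, and (2/37)^4 = +1. Now have (1/37).
(1/37) = 1. Collecting the sign factors: 1.
(53/37) = 1, and 37 is prime, so 53 is a quadratic residue mod 37.

yes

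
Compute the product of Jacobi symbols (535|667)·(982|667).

1

By multiplicativity, (535·982|667) = (535|667)·(982|667).
First factor (535|667):
Both 535 ≡ 3 and 667 ≡ 3 (mod 4), so reciprocity gives (535|667) = -(667|535). Reduce: 667 ≡ 132 (mod 535). Now have -(132|535).
Factor out 2: 132 = 2^2·33. Since 535 ≡ 7 (mod 8), (2|535) = +1, and (2|535)^2 = +1. Now have -(33|535).
33 ≡ 1 (mod 4), so quadratic reciprocity gives (33|535) = (535|33). Reduce: 535 ≡ 7 (mod 33). Now have -(7|33).
33 ≡ 1 (mod 4), so quadratic reciprocity gives (7|33) = (33|7). Reduce: 33 ≡ 5 (mod 7). Now have -(5|7).
5 ≡ 1 (mod 4), so quadratic reciprocity gives (5|7) = (7|5). Reduce: 7 ≡ 2 (mod 5). Now have -(2|5).
Factor out 2: 2 = 2. Since 5 ≡ 5 (mod 8), (2|5) = -1. Now have (1|5).
(1|5) = 1. Collecting the sign factors: 1.
Second factor (982|667):
Reduce the numerator: 982 ≡ 315 (mod 667), so (982|667) = (315|667).
Both 315 ≡ 3 and 667 ≡ 3 (mod 4), so reciprocity gives (315|667) = -(667|315). Reduce: 667 ≡ 37 (mod 315). Now have -(37|315).
37 ≡ 1 (mod 4), so quadratic reciprocity gives (37|315) = (315|37). Reduce: 315 ≡ 19 (mod 37). Now have -(19|37).
37 ≡ 1 (mod 4), so quadratic reciprocity gives (19|37) = (37|19). Reduce: 37 ≡ 18 (mod 19). Now have -(18|19).
Factor out 2: 18 = 2·9. Since 19 ≡ 3 (mod 8), (2|19) = -1. Now have (9|19).
9 ≡ 1 (mod 4), so quadratic reciprocity gives (9|19) = (19|9). Reduce: 19 ≡ 1 (mod 9). Now have (1|9).
(1|9) = 1. Collecting the sign factors: 1.
Product: (1)·(1) = 1.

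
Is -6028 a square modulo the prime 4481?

Reduce the numerator: -6028 ≡ 2934 (mod 4481), so (-6028/4481) = (2934/4481).
Factor out 2: 2934 = 2·1467. Since 4481 ≡ 1 (mod 8), (2/4481) = +1. Now have (1467/4481).
4481 ≡ 1 (mod 4), so quadratic reciprocity gives (1467/4481) = (4481/1467). Reduce: 4481 ≡ 80 (mod 1467). Now have (80/1467).
Factor out 2: 80 = 2^4·5. Since 1467 ≡ 3 (mod 8), (2/1467) = -1, and (2/1467)^4 = +1. Now have (5/1467).
5 ≡ 1 (mod 4), so quadratic reciprocity gives (5/1467) = (1467/5). Reduce: 1467 ≡ 2 (mod 5). Now have (2/5).
Factor out 2: 2 = 2. Since 5 ≡ 5 (mod 8), (2/5) = -1. Now have -(1/5).
(1/5) = 1. Collecting the sign factors: -1.
(-6028/4481) = -1, and 4481 is prime, so -6028 is not a quadratic residue mod 4481.

no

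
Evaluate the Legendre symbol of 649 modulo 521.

1

(649|521)
  = (128|521)    [649 ≡ 128 mod 521]
  = (1|521)    [521 ≡ 1 mod 8 ⇒ (2|521)^7 = +1]
  = 1    [(1|521) = 1]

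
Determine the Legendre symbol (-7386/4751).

1

(-7386/4751)
  = (2116/4751)    [-7386 ≡ 2116 mod 4751]
  = (529/4751)    [4751 ≡ 7 mod 8 ⇒ (2/4751)^2 = +1]
  = (4751/529)    [QR: 529 ≡ 1 mod 4, sign kept]
  = (519/529)    [4751 ≡ 519 mod 529]
  = (529/519)    [QR: 529 ≡ 1 mod 4, sign kept]
  = (10/519)    [529 ≡ 10 mod 519]
  = (5/519)    [519 ≡ 7 mod 8 ⇒ (2/519) = +1]
  = (519/5)    [QR: 5 ≡ 1 mod 4, sign kept]
  = (4/5)    [519 ≡ 4 mod 5]
  = (1/5)    [5 ≡ 5 mod 8 ⇒ (2/5)^2 = +1]
  = 1    [(1/5) = 1]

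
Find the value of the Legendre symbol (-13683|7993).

1

(-13683|7993)
  = (13683|7993)    [7993 ≡ 1 mod 4 ⇒ (-1|7993) = +1]
  = (5690|7993)    [13683 ≡ 5690 mod 7993]
  = (2845|7993)    [7993 ≡ 1 mod 8 ⇒ (2|7993) = +1]
  = (7993|2845)    [QR: 2845 ≡ 1 mod 4, sign kept]
  = (2303|2845)    [7993 ≡ 2303 mod 2845]
  = (2845|2303)    [QR: 2845 ≡ 1 mod 4, sign kept]
  = (542|2303)    [2845 ≡ 542 mod 2303]
  = (271|2303)    [2303 ≡ 7 mod 8 ⇒ (2|2303) = +1]
  = -(2303|271)    [QR: both ≡ 3 mod 4, sign flips]
  = -(135|271)    [2303 ≡ 135 mod 271]
  = (271|135)    [QR: both ≡ 3 mod 4, sign flips]
  = (1|135)    [271 ≡ 1 mod 135]
  = 1    [(1|135) = 1]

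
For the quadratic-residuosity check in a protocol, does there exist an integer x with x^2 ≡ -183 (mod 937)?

(-183/937)
  = (754/937)    [-183 ≡ 754 mod 937]
  = (377/937)    [937 ≡ 1 mod 8 ⇒ (2/937) = +1]
  = (937/377)    [QR: 377 ≡ 1 mod 4, sign kept]
  = (183/377)    [937 ≡ 183 mod 377]
  = (377/183)    [QR: 377 ≡ 1 mod 4, sign kept]
  = (11/183)    [377 ≡ 11 mod 183]
  = -(183/11)    [QR: both ≡ 3 mod 4, sign flips]
  = -(7/11)    [183 ≡ 7 mod 11]
  = (11/7)    [QR: both ≡ 3 mod 4, sign flips]
  = (4/7)    [11 ≡ 4 mod 7]
  = (1/7)    [7 ≡ 7 mod 8 ⇒ (2/7)^2 = +1]
  = 1    [(1/7) = 1]
The Legendre symbol is 1, so x^2 ≡ -183 (mod 937) has solution.

yes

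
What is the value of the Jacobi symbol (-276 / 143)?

Reduce the numerator: -276 ≡ 10 (mod 143), so (-276 / 143) = (10 / 143).
Factor out 2: 10 = 2·5. Since 143 ≡ 7 (mod 8), (2 / 143) = +1. Now have (5 / 143).
5 ≡ 1 (mod 4), so quadratic reciprocity gives (5 / 143) = (143 / 5). Reduce: 143 ≡ 3 (mod 5). Now have (3 / 5).
5 ≡ 1 (mod 4), so quadratic reciprocity gives (3 / 5) = (5 / 3). Reduce: 5 ≡ 2 (mod 3). Now have (2 / 3).
Factor out 2: 2 = 2. Since 3 ≡ 3 (mod 8), (2 / 3) = -1. Now have -(1 / 3).
(1 / 3) = 1. Collecting the sign factors: -1.

-1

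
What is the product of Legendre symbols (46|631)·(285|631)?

By multiplicativity, (46·285|631) = (46|631)·(285|631).
First factor (46|631):
Factor out 2: 46 = 2·23. Since 631 ≡ 7 (mod 8), (2|631) = +1. Now have (23|631).
Both 23 ≡ 3 and 631 ≡ 3 (mod 4), so reciprocity gives (23|631) = -(631|23). Reduce: 631 ≡ 10 (mod 23). Now have -(10|23).
Factor out 2: 10 = 2·5. Since 23 ≡ 7 (mod 8), (2|23) = +1. Now have -(5|23).
5 ≡ 1 (mod 4), so quadratic reciprocity gives (5|23) = (23|5). Reduce: 23 ≡ 3 (mod 5). Now have -(3|5).
5 ≡ 1 (mod 4), so quadratic reciprocity gives (3|5) = (5|3). Reduce: 5 ≡ 2 (mod 3). Now have -(2|3).
Factor out 2: 2 = 2. Since 3 ≡ 3 (mod 8), (2|3) = -1. Now have (1|3).
(1|3) = 1. Collecting the sign factors: 1.
Second factor (285|631):
285 ≡ 1 (mod 4), so quadratic reciprocity gives (285|631) = (631|285). Reduce: 631 ≡ 61 (mod 285). Now have (61|285).
61 ≡ 1 (mod 4), so quadratic reciprocity gives (61|285) = (285|61). Reduce: 285 ≡ 41 (mod 61). Now have (41|61).
41 ≡ 1 (mod 4), so quadratic reciprocity gives (41|61) = (61|41). Reduce: 61 ≡ 20 (mod 41). Now have (20|41).
Factor out 2: 20 = 2^2·5. Since 41 ≡ 1 (mod 8), (2|41) = +1, and (2|41)^2 = +1. Now have (5|41).
5 ≡ 1 (mod 4), so quadratic reciprocity gives (5|41) = (41|5). Reduce: 41 ≡ 1 (mod 5). Now have (1|5).
(1|5) = 1. Collecting the sign factors: 1.
Product: (1)·(1) = 1.

1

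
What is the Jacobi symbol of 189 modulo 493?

-1

189 ≡ 1 (mod 4), so quadratic reciprocity gives (189/493) = (493/189). Reduce: 493 ≡ 115 (mod 189). Now have (115/189).
189 ≡ 1 (mod 4), so quadratic reciprocity gives (115/189) = (189/115). Reduce: 189 ≡ 74 (mod 115). Now have (74/115).
Factor out 2: 74 = 2·37. Since 115 ≡ 3 (mod 8), (2/115) = -1. Now have -(37/115).
37 ≡ 1 (mod 4), so quadratic reciprocity gives (37/115) = (115/37). Reduce: 115 ≡ 4 (mod 37). Now have -(4/37).
Factor out 2: 4 = 2^2. Since 37 ≡ 5 (mod 8), (2/37) = -1, and (2/37)^2 = +1. Now have -(1/37).
(1/37) = 1. Collecting the sign factors: -1.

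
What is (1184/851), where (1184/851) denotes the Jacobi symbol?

(1184/851)
  = (333/851)    [1184 ≡ 333 mod 851]
  = (851/333)    [QR: 333 ≡ 1 mod 4, sign kept]
  = (185/333)    [851 ≡ 185 mod 333]
  = (333/185)    [QR: 185 ≡ 1 mod 4, sign kept]
  = (148/185)    [333 ≡ 148 mod 185]
  = (37/185)    [185 ≡ 1 mod 8 ⇒ (2/185)^2 = +1]
  = (185/37)    [QR: 37 ≡ 1 mod 4, sign kept]
  = (0/37)    [185 ≡ 0 mod 37]
  = 0    [numerator 0, gcd > 1]

0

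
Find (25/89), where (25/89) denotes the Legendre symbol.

1

(25/89)
  = (89/25)    [QR: 25 ≡ 1 mod 4, sign kept]
  = (14/25)    [89 ≡ 14 mod 25]
  = (7/25)    [25 ≡ 1 mod 8 ⇒ (2/25) = +1]
  = (25/7)    [QR: 25 ≡ 1 mod 4, sign kept]
  = (4/7)    [25 ≡ 4 mod 7]
  = (1/7)    [7 ≡ 7 mod 8 ⇒ (2/7)^2 = +1]
  = 1    [(1/7) = 1]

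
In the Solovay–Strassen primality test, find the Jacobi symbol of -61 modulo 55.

Reduce the numerator: -61 ≡ 49 (mod 55), so (-61/55) = (49/55).
49 ≡ 1 (mod 4), so quadratic reciprocity gives (49/55) = (55/49). Reduce: 55 ≡ 6 (mod 49). Now have (6/49).
Factor out 2: 6 = 2·3. Since 49 ≡ 1 (mod 8), (2/49) = +1. Now have (3/49).
49 ≡ 1 (mod 4), so quadratic reciprocity gives (3/49) = (49/3). Reduce: 49 ≡ 1 (mod 3). Now have (1/3).
(1/3) = 1. Collecting the sign factors: 1.

1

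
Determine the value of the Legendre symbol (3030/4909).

1

(3030/4909)
  = -(1515/4909)    [4909 ≡ 5 mod 8 ⇒ (2/4909) = -1]
  = -(4909/1515)    [QR: 4909 ≡ 1 mod 4, sign kept]
  = -(364/1515)    [4909 ≡ 364 mod 1515]
  = -(91/1515)    [1515 ≡ 3 mod 8 ⇒ (2/1515)^2 = +1]
  = (1515/91)    [QR: both ≡ 3 mod 4, sign flips]
  = (59/91)    [1515 ≡ 59 mod 91]
  = -(91/59)    [QR: both ≡ 3 mod 4, sign flips]
  = -(32/59)    [91 ≡ 32 mod 59]
  = (1/59)    [59 ≡ 3 mod 8 ⇒ (2/59)^5 = -1]
  = 1    [(1/59) = 1]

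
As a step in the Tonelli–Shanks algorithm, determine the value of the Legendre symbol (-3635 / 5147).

1

Reduce the numerator: -3635 ≡ 1512 (mod 5147), so (-3635 / 5147) = (1512 / 5147).
Factor out 2: 1512 = 2^3·189. Since 5147 ≡ 3 (mod 8), (2 / 5147) = -1, and (2 / 5147)^3 = -1. Now have -(189 / 5147).
189 ≡ 1 (mod 4), so quadratic reciprocity gives (189 / 5147) = (5147 / 189). Reduce: 5147 ≡ 44 (mod 189). Now have -(44 / 189).
Factor out 2: 44 = 2^2·11. Since 189 ≡ 5 (mod 8), (2 / 189) = -1, and (2 / 189)^2 = +1. Now have -(11 / 189).
189 ≡ 1 (mod 4), so quadratic reciprocity gives (11 / 189) = (189 / 11). Reduce: 189 ≡ 2 (mod 11). Now have -(2 / 11).
Factor out 2: 2 = 2. Since 11 ≡ 3 (mod 8), (2 / 11) = -1. Now have (1 / 11).
(1 / 11) = 1. Collecting the sign factors: 1.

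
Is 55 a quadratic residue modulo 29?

no

(55|29)
  = (26|29)    [55 ≡ 26 mod 29]
  = -(13|29)    [29 ≡ 5 mod 8 ⇒ (2|29) = -1]
  = -(29|13)    [QR: 13 ≡ 1 mod 4, sign kept]
  = -(3|13)    [29 ≡ 3 mod 13]
  = -(13|3)    [QR: 13 ≡ 1 mod 4, sign kept]
  = -(1|3)    [13 ≡ 1 mod 3]
  = -1    [(1|3) = 1]
The Legendre symbol is -1, so x^2 ≡ 55 (mod 29) has no solution.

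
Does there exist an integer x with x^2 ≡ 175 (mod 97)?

(175/97)
  = (78/97)    [175 ≡ 78 mod 97]
  = (39/97)    [97 ≡ 1 mod 8 ⇒ (2/97) = +1]
  = (97/39)    [QR: 97 ≡ 1 mod 4, sign kept]
  = (19/39)    [97 ≡ 19 mod 39]
  = -(39/19)    [QR: both ≡ 3 mod 4, sign flips]
  = -(1/19)    [39 ≡ 1 mod 19]
  = -1    [(1/19) = 1]
The Legendre symbol is -1, so x^2 ≡ 175 (mod 97) has no solution.

no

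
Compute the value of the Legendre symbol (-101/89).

Reduce the numerator: -101 ≡ 77 (mod 89), so (-101/89) = (77/89).
77 ≡ 1 (mod 4), so quadratic reciprocity gives (77/89) = (89/77). Reduce: 89 ≡ 12 (mod 77). Now have (12/77).
Factor out 2: 12 = 2^2·3. Since 77 ≡ 5 (mod 8), (2/77) = -1, and (2/77)^2 = +1. Now have (3/77).
77 ≡ 1 (mod 4), so quadratic reciprocity gives (3/77) = (77/3). Reduce: 77 ≡ 2 (mod 3). Now have (2/3).
Factor out 2: 2 = 2. Since 3 ≡ 3 (mod 8), (2/3) = -1. Now have -(1/3).
(1/3) = 1. Collecting the sign factors: -1.

-1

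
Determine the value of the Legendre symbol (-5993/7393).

1

Reduce the numerator: -5993 ≡ 1400 (mod 7393), so (-5993/7393) = (1400/7393).
Factor out 2: 1400 = 2^3·175. Since 7393 ≡ 1 (mod 8), (2/7393) = +1, and (2/7393)^3 = +1. Now have (175/7393).
7393 ≡ 1 (mod 4), so quadratic reciprocity gives (175/7393) = (7393/175). Reduce: 7393 ≡ 43 (mod 175). Now have (43/175).
Both 43 ≡ 3 and 175 ≡ 3 (mod 4), so reciprocity gives (43/175) = -(175/43). Reduce: 175 ≡ 3 (mod 43). Now have -(3/43).
Both 3 ≡ 3 and 43 ≡ 3 (mod 4), so reciprocity gives (3/43) = -(43/3). Reduce: 43 ≡ 1 (mod 3). Now have (1/3).
(1/3) = 1. Collecting the sign factors: 1.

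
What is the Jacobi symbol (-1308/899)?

-1

Pull out -1: (-1308/899) = (-1/899)·(1308/899). Since 899 ≡ 3 (mod 4), (-1/899) = -1. Now have -(1308/899).
Reduce the numerator: 1308 ≡ 409 (mod 899), so (1308/899) = (409/899).
409 ≡ 1 (mod 4), so quadratic reciprocity gives (409/899) = (899/409). Reduce: 899 ≡ 81 (mod 409). Now have -(81/409).
81 ≡ 1 (mod 4), so quadratic reciprocity gives (81/409) = (409/81). Reduce: 409 ≡ 4 (mod 81). Now have -(4/81).
Factor out 2: 4 = 2^2. Since 81 ≡ 1 (mod 8), (2/81) = +1, and (2/81)^2 = +1. Now have -(1/81).
(1/81) = 1. Collecting the sign factors: -1.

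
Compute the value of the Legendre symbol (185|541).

185 ≡ 1 (mod 4), so quadratic reciprocity gives (185|541) = (541|185). Reduce: 541 ≡ 171 (mod 185). Now have (171|185).
185 ≡ 1 (mod 4), so quadratic reciprocity gives (171|185) = (185|171). Reduce: 185 ≡ 14 (mod 171). Now have (14|171).
Factor out 2: 14 = 2·7. Since 171 ≡ 3 (mod 8), (2|171) = -1. Now have -(7|171).
Both 7 ≡ 3 and 171 ≡ 3 (mod 4), so reciprocity gives (7|171) = -(171|7). Reduce: 171 ≡ 3 (mod 7). Now have (3|7).
Both 3 ≡ 3 and 7 ≡ 3 (mod 4), so reciprocity gives (3|7) = -(7|3). Reduce: 7 ≡ 1 (mod 3). Now have -(1|3).
(1|3) = 1. Collecting the sign factors: -1.

-1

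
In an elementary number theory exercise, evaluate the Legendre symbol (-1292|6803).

Reduce the numerator: -1292 ≡ 5511 (mod 6803), so (-1292|6803) = (5511|6803).
Both 5511 ≡ 3 and 6803 ≡ 3 (mod 4), so reciprocity gives (5511|6803) = -(6803|5511). Reduce: 6803 ≡ 1292 (mod 5511). Now have -(1292|5511).
Factor out 2: 1292 = 2^2·323. Since 5511 ≡ 7 (mod 8), (2|5511) = +1, and (2|5511)^2 = +1. Now have -(323|5511).
Both 323 ≡ 3 and 5511 ≡ 3 (mod 4), so reciprocity gives (323|5511) = -(5511|323). Reduce: 5511 ≡ 20 (mod 323). Now have (20|323).
Factor out 2: 20 = 2^2·5. Since 323 ≡ 3 (mod 8), (2|323) = -1, and (2|323)^2 = +1. Now have (5|323).
5 ≡ 1 (mod 4), so quadratic reciprocity gives (5|323) = (323|5). Reduce: 323 ≡ 3 (mod 5). Now have (3|5).
5 ≡ 1 (mod 4), so quadratic reciprocity gives (3|5) = (5|3). Reduce: 5 ≡ 2 (mod 3). Now have (2|3).
Factor out 2: 2 = 2. Since 3 ≡ 3 (mod 8), (2|3) = -1. Now have -(1|3).
(1|3) = 1. Collecting the sign factors: -1.

-1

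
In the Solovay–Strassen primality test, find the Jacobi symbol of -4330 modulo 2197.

1

(-4330|2197)
  = (4330|2197)    [2197 ≡ 1 mod 4 ⇒ (-1|2197) = +1]
  = (2133|2197)    [4330 ≡ 2133 mod 2197]
  = (2197|2133)    [QR: 2133 ≡ 1 mod 4, sign kept]
  = (64|2133)    [2197 ≡ 64 mod 2133]
  = (1|2133)    [2133 ≡ 5 mod 8 ⇒ (2|2133)^6 = +1]
  = 1    [(1|2133) = 1]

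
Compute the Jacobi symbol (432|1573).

1

(432|1573)
  = (27|1573)    [1573 ≡ 5 mod 8 ⇒ (2|1573)^4 = +1]
  = (1573|27)    [QR: 1573 ≡ 1 mod 4, sign kept]
  = (7|27)    [1573 ≡ 7 mod 27]
  = -(27|7)    [QR: both ≡ 3 mod 4, sign flips]
  = -(6|7)    [27 ≡ 6 mod 7]
  = -(3|7)    [7 ≡ 7 mod 8 ⇒ (2|7) = +1]
  = (7|3)    [QR: both ≡ 3 mod 4, sign flips]
  = (1|3)    [7 ≡ 1 mod 3]
  = 1    [(1|3) = 1]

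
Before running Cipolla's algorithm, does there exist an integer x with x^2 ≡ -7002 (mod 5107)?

(-7002/5107)
  = (3212/5107)    [-7002 ≡ 3212 mod 5107]
  = (803/5107)    [5107 ≡ 3 mod 8 ⇒ (2/5107)^2 = +1]
  = -(5107/803)    [QR: both ≡ 3 mod 4, sign flips]
  = -(289/803)    [5107 ≡ 289 mod 803]
  = -(803/289)    [QR: 289 ≡ 1 mod 4, sign kept]
  = -(225/289)    [803 ≡ 225 mod 289]
  = -(289/225)    [QR: 225 ≡ 1 mod 4, sign kept]
  = -(64/225)    [289 ≡ 64 mod 225]
  = -(1/225)    [225 ≡ 1 mod 8 ⇒ (2/225)^6 = +1]
  = -1    [(1/225) = 1]
The Legendre symbol is -1, so x^2 ≡ -7002 (mod 5107) has no solution.

no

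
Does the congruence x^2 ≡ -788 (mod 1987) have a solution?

yes

(-788/1987)
  = -(788/1987)    [1987 ≡ 3 mod 4 ⇒ (-1/1987) = -1]
  = -(197/1987)    [1987 ≡ 3 mod 8 ⇒ (2/1987)^2 = +1]
  = -(1987/197)    [QR: 197 ≡ 1 mod 4, sign kept]
  = -(17/197)    [1987 ≡ 17 mod 197]
  = -(197/17)    [QR: 17 ≡ 1 mod 4, sign kept]
  = -(10/17)    [197 ≡ 10 mod 17]
  = -(5/17)    [17 ≡ 1 mod 8 ⇒ (2/17) = +1]
  = -(17/5)    [QR: 5 ≡ 1 mod 4, sign kept]
  = -(2/5)    [17 ≡ 2 mod 5]
  = (1/5)    [5 ≡ 5 mod 8 ⇒ (2/5) = -1]
  = 1    [(1/5) = 1]
(-788/1987) = 1, and 1987 is prime, so -788 is a quadratic residue mod 1987.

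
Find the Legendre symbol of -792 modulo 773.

-1

(-792/773)
  = (792/773)    [773 ≡ 1 mod 4 ⇒ (-1/773) = +1]
  = (19/773)    [792 ≡ 19 mod 773]
  = (773/19)    [QR: 773 ≡ 1 mod 4, sign kept]
  = (13/19)    [773 ≡ 13 mod 19]
  = (19/13)    [QR: 13 ≡ 1 mod 4, sign kept]
  = (6/13)    [19 ≡ 6 mod 13]
  = -(3/13)    [13 ≡ 5 mod 8 ⇒ (2/13) = -1]
  = -(13/3)    [QR: 13 ≡ 1 mod 4, sign kept]
  = -(1/3)    [13 ≡ 1 mod 3]
  = -1    [(1/3) = 1]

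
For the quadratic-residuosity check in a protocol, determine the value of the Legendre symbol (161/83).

Reduce the numerator: 161 ≡ 78 (mod 83), so (161/83) = (78/83).
Factor out 2: 78 = 2·39. Since 83 ≡ 3 (mod 8), (2/83) = -1. Now have -(39/83).
Both 39 ≡ 3 and 83 ≡ 3 (mod 4), so reciprocity gives (39/83) = -(83/39). Reduce: 83 ≡ 5 (mod 39). Now have (5/39).
5 ≡ 1 (mod 4), so quadratic reciprocity gives (5/39) = (39/5). Reduce: 39 ≡ 4 (mod 5). Now have (4/5).
Factor out 2: 4 = 2^2. Since 5 ≡ 5 (mod 8), (2/5) = -1, and (2/5)^2 = +1. Now have (1/5).
(1/5) = 1. Collecting the sign factors: 1.

1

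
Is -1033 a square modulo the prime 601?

(-1033|601)
  = (1033|601)    [601 ≡ 1 mod 4 ⇒ (-1|601) = +1]
  = (432|601)    [1033 ≡ 432 mod 601]
  = (27|601)    [601 ≡ 1 mod 8 ⇒ (2|601)^4 = +1]
  = (601|27)    [QR: 601 ≡ 1 mod 4, sign kept]
  = (7|27)    [601 ≡ 7 mod 27]
  = -(27|7)    [QR: both ≡ 3 mod 4, sign flips]
  = -(6|7)    [27 ≡ 6 mod 7]
  = -(3|7)    [7 ≡ 7 mod 8 ⇒ (2|7) = +1]
  = (7|3)    [QR: both ≡ 3 mod 4, sign flips]
  = (1|3)    [7 ≡ 1 mod 3]
  = 1    [(1|3) = 1]
(-1033|601) = 1, and 601 is prime, so -1033 is a quadratic residue mod 601.

yes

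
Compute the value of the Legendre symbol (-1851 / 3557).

Reduce the numerator: -1851 ≡ 1706 (mod 3557), so (-1851 / 3557) = (1706 / 3557).
Factor out 2: 1706 = 2·853. Since 3557 ≡ 5 (mod 8), (2 / 3557) = -1. Now have -(853 / 3557).
853 ≡ 1 (mod 4), so quadratic reciprocity gives (853 / 3557) = (3557 / 853). Reduce: 3557 ≡ 145 (mod 853). Now have -(145 / 853).
145 ≡ 1 (mod 4), so quadratic reciprocity gives (145 / 853) = (853 / 145). Reduce: 853 ≡ 128 (mod 145). Now have -(128 / 145).
Factor out 2: 128 = 2^7. Since 145 ≡ 1 (mod 8), (2 / 145) = +1, and (2 / 145)^7 = +1. Now have -(1 / 145).
(1 / 145) = 1. Collecting the sign factors: -1.

-1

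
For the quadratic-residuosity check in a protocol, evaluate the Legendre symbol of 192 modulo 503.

(192/503)
  = (3/503)    [503 ≡ 7 mod 8 ⇒ (2/503)^6 = +1]
  = -(503/3)    [QR: both ≡ 3 mod 4, sign flips]
  = -(2/3)    [503 ≡ 2 mod 3]
  = (1/3)    [3 ≡ 3 mod 8 ⇒ (2/3) = -1]
  = 1    [(1/3) = 1]

1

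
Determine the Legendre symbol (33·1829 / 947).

1

By multiplicativity, (33·1829 / 947) = (33 / 947)·(1829 / 947).
First factor (33 / 947):
(33 / 947)
  = (947 / 33)    [QR: 33 ≡ 1 mod 4, sign kept]
  = (23 / 33)    [947 ≡ 23 mod 33]
  = (33 / 23)    [QR: 33 ≡ 1 mod 4, sign kept]
  = (10 / 23)    [33 ≡ 10 mod 23]
  = (5 / 23)    [23 ≡ 7 mod 8 ⇒ (2 / 23) = +1]
  = (23 / 5)    [QR: 5 ≡ 1 mod 4, sign kept]
  = (3 / 5)    [23 ≡ 3 mod 5]
  = (5 / 3)    [QR: 5 ≡ 1 mod 4, sign kept]
  = (2 / 3)    [5 ≡ 2 mod 3]
  = -(1 / 3)    [3 ≡ 3 mod 8 ⇒ (2 / 3) = -1]
  = -1    [(1 / 3) = 1]
Second factor (1829 / 947):
(1829 / 947)
  = (882 / 947)    [1829 ≡ 882 mod 947]
  = -(441 / 947)    [947 ≡ 3 mod 8 ⇒ (2 / 947) = -1]
  = -(947 / 441)    [QR: 441 ≡ 1 mod 4, sign kept]
  = -(65 / 441)    [947 ≡ 65 mod 441]
  = -(441 / 65)    [QR: 65 ≡ 1 mod 4, sign kept]
  = -(51 / 65)    [441 ≡ 51 mod 65]
  = -(65 / 51)    [QR: 65 ≡ 1 mod 4, sign kept]
  = -(14 / 51)    [65 ≡ 14 mod 51]
  = (7 / 51)    [51 ≡ 3 mod 8 ⇒ (2 / 51) = -1]
  = -(51 / 7)    [QR: both ≡ 3 mod 4, sign flips]
  = -(2 / 7)    [51 ≡ 2 mod 7]
  = -(1 / 7)    [7 ≡ 7 mod 8 ⇒ (2 / 7) = +1]
  = -1    [(1 / 7) = 1]
Product: (-1)·(-1) = 1.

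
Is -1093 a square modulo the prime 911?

yes

(-1093/911)
  = (729/911)    [-1093 ≡ 729 mod 911]
  = (911/729)    [QR: 729 ≡ 1 mod 4, sign kept]
  = (182/729)    [911 ≡ 182 mod 729]
  = (91/729)    [729 ≡ 1 mod 8 ⇒ (2/729) = +1]
  = (729/91)    [QR: 729 ≡ 1 mod 4, sign kept]
  = (1/91)    [729 ≡ 1 mod 91]
  = 1    [(1/91) = 1]
The Legendre symbol is 1, so x^2 ≡ -1093 (mod 911) has solution.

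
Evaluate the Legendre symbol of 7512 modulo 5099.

1

(7512/5099)
  = (2413/5099)    [7512 ≡ 2413 mod 5099]
  = (5099/2413)    [QR: 2413 ≡ 1 mod 4, sign kept]
  = (273/2413)    [5099 ≡ 273 mod 2413]
  = (2413/273)    [QR: 273 ≡ 1 mod 4, sign kept]
  = (229/273)    [2413 ≡ 229 mod 273]
  = (273/229)    [QR: 229 ≡ 1 mod 4, sign kept]
  = (44/229)    [273 ≡ 44 mod 229]
  = (11/229)    [229 ≡ 5 mod 8 ⇒ (2/229)^2 = +1]
  = (229/11)    [QR: 229 ≡ 1 mod 4, sign kept]
  = (9/11)    [229 ≡ 9 mod 11]
  = (11/9)    [QR: 9 ≡ 1 mod 4, sign kept]
  = (2/9)    [11 ≡ 2 mod 9]
  = (1/9)    [9 ≡ 1 mod 8 ⇒ (2/9) = +1]
  = 1    [(1/9) = 1]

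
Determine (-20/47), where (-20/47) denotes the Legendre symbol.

Reduce the numerator: -20 ≡ 27 (mod 47), so (-20/47) = (27/47).
Both 27 ≡ 3 and 47 ≡ 3 (mod 4), so reciprocity gives (27/47) = -(47/27). Reduce: 47 ≡ 20 (mod 27). Now have -(20/27).
Factor out 2: 20 = 2^2·5. Since 27 ≡ 3 (mod 8), (2/27) = -1, and (2/27)^2 = +1. Now have -(5/27).
5 ≡ 1 (mod 4), so quadratic reciprocity gives (5/27) = (27/5). Reduce: 27 ≡ 2 (mod 5). Now have -(2/5).
Factor out 2: 2 = 2. Since 5 ≡ 5 (mod 8), (2/5) = -1. Now have (1/5).
(1/5) = 1. Collecting the sign factors: 1.

1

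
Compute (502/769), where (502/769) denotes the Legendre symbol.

(502/769)
  = (251/769)    [769 ≡ 1 mod 8 ⇒ (2/769) = +1]
  = (769/251)    [QR: 769 ≡ 1 mod 4, sign kept]
  = (16/251)    [769 ≡ 16 mod 251]
  = (1/251)    [251 ≡ 3 mod 8 ⇒ (2/251)^4 = +1]
  = 1    [(1/251) = 1]

1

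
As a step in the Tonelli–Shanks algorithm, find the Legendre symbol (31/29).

-1

Reduce the numerator: 31 ≡ 2 (mod 29), so (31/29) = (2/29).
Factor out 2: 2 = 2. Since 29 ≡ 5 (mod 8), (2/29) = -1. Now have -(1/29).
(1/29) = 1. Collecting the sign factors: -1.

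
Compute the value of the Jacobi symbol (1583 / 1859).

(1583 / 1859)
  = -(1859 / 1583)    [QR: both ≡ 3 mod 4, sign flips]
  = -(276 / 1583)    [1859 ≡ 276 mod 1583]
  = -(69 / 1583)    [1583 ≡ 7 mod 8 ⇒ (2 / 1583)^2 = +1]
  = -(1583 / 69)    [QR: 69 ≡ 1 mod 4, sign kept]
  = -(65 / 69)    [1583 ≡ 65 mod 69]
  = -(69 / 65)    [QR: 65 ≡ 1 mod 4, sign kept]
  = -(4 / 65)    [69 ≡ 4 mod 65]
  = -(1 / 65)    [65 ≡ 1 mod 8 ⇒ (2 / 65)^2 = +1]
  = -1    [(1 / 65) = 1]

-1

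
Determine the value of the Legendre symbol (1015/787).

Reduce the numerator: 1015 ≡ 228 (mod 787), so (1015/787) = (228/787).
Factor out 2: 228 = 2^2·57. Since 787 ≡ 3 (mod 8), (2/787) = -1, and (2/787)^2 = +1. Now have (57/787).
57 ≡ 1 (mod 4), so quadratic reciprocity gives (57/787) = (787/57). Reduce: 787 ≡ 46 (mod 57). Now have (46/57).
Factor out 2: 46 = 2·23. Since 57 ≡ 1 (mod 8), (2/57) = +1. Now have (23/57).
57 ≡ 1 (mod 4), so quadratic reciprocity gives (23/57) = (57/23). Reduce: 57 ≡ 11 (mod 23). Now have (11/23).
Both 11 ≡ 3 and 23 ≡ 3 (mod 4), so reciprocity gives (11/23) = -(23/11). Reduce: 23 ≡ 1 (mod 11). Now have -(1/11).
(1/11) = 1. Collecting the sign factors: -1.

-1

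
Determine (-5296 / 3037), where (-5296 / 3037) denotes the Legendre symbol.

(-5296 / 3037)
  = (778 / 3037)    [-5296 ≡ 778 mod 3037]
  = -(389 / 3037)    [3037 ≡ 5 mod 8 ⇒ (2 / 3037) = -1]
  = -(3037 / 389)    [QR: 389 ≡ 1 mod 4, sign kept]
  = -(314 / 389)    [3037 ≡ 314 mod 389]
  = (157 / 389)    [389 ≡ 5 mod 8 ⇒ (2 / 389) = -1]
  = (389 / 157)    [QR: 157 ≡ 1 mod 4, sign kept]
  = (75 / 157)    [389 ≡ 75 mod 157]
  = (157 / 75)    [QR: 157 ≡ 1 mod 4, sign kept]
  = (7 / 75)    [157 ≡ 7 mod 75]
  = -(75 / 7)    [QR: both ≡ 3 mod 4, sign flips]
  = -(5 / 7)    [75 ≡ 5 mod 7]
  = -(7 / 5)    [QR: 5 ≡ 1 mod 4, sign kept]
  = -(2 / 5)    [7 ≡ 2 mod 5]
  = (1 / 5)    [5 ≡ 5 mod 8 ⇒ (2 / 5) = -1]
  = 1    [(1 / 5) = 1]

1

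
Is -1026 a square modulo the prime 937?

yes

Reduce the numerator: -1026 ≡ 848 (mod 937), so (-1026/937) = (848/937).
Factor out 2: 848 = 2^4·53. Since 937 ≡ 1 (mod 8), (2/937) = +1, and (2/937)^4 = +1. Now have (53/937).
53 ≡ 1 (mod 4), so quadratic reciprocity gives (53/937) = (937/53). Reduce: 937 ≡ 36 (mod 53). Now have (36/53).
Factor out 2: 36 = 2^2·9. Since 53 ≡ 5 (mod 8), (2/53) = -1, and (2/53)^2 = +1. Now have (9/53).
9 ≡ 1 (mod 4), so quadratic reciprocity gives (9/53) = (53/9). Reduce: 53 ≡ 8 (mod 9). Now have (8/9).
Factor out 2: 8 = 2^3. Since 9 ≡ 1 (mod 8), (2/9) = +1, and (2/9)^3 = +1. Now have (1/9).
(1/9) = 1. Collecting the sign factors: 1.
(-1026/937) = 1, and 937 is prime, so -1026 is a quadratic residue mod 937.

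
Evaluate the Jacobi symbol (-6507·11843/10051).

-1

By multiplicativity, (-6507·11843/10051) = (-6507/10051)·(11843/10051).
First factor (-6507/10051):
(-6507/10051)
  = -(6507/10051)    [10051 ≡ 3 mod 4 ⇒ (-1/10051) = -1]
  = (10051/6507)    [QR: both ≡ 3 mod 4, sign flips]
  = (3544/6507)    [10051 ≡ 3544 mod 6507]
  = -(443/6507)    [6507 ≡ 3 mod 8 ⇒ (2/6507)^3 = -1]
  = (6507/443)    [QR: both ≡ 3 mod 4, sign flips]
  = (305/443)    [6507 ≡ 305 mod 443]
  = (443/305)    [QR: 305 ≡ 1 mod 4, sign kept]
  = (138/305)    [443 ≡ 138 mod 305]
  = (69/305)    [305 ≡ 1 mod 8 ⇒ (2/305) = +1]
  = (305/69)    [QR: 69 ≡ 1 mod 4, sign kept]
  = (29/69)    [305 ≡ 29 mod 69]
  = (69/29)    [QR: 29 ≡ 1 mod 4, sign kept]
  = (11/29)    [69 ≡ 11 mod 29]
  = (29/11)    [QR: 29 ≡ 1 mod 4, sign kept]
  = (7/11)    [29 ≡ 7 mod 11]
  = -(11/7)    [QR: both ≡ 3 mod 4, sign flips]
  = -(4/7)    [11 ≡ 4 mod 7]
  = -(1/7)    [7 ≡ 7 mod 8 ⇒ (2/7)^2 = +1]
  = -1    [(1/7) = 1]
Second factor (11843/10051):
(11843/10051)
  = (1792/10051)    [11843 ≡ 1792 mod 10051]
  = (7/10051)    [10051 ≡ 3 mod 8 ⇒ (2/10051)^8 = +1]
  = -(10051/7)    [QR: both ≡ 3 mod 4, sign flips]
  = -(6/7)    [10051 ≡ 6 mod 7]
  = -(3/7)    [7 ≡ 7 mod 8 ⇒ (2/7) = +1]
  = (7/3)    [QR: both ≡ 3 mod 4, sign flips]
  = (1/3)    [7 ≡ 1 mod 3]
  = 1    [(1/3) = 1]
Product: (-1)·(1) = -1.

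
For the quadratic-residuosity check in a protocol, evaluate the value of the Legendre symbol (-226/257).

1

(-226/257)
  = (226/257)    [257 ≡ 1 mod 4 ⇒ (-1/257) = +1]
  = (113/257)    [257 ≡ 1 mod 8 ⇒ (2/257) = +1]
  = (257/113)    [QR: 113 ≡ 1 mod 4, sign kept]
  = (31/113)    [257 ≡ 31 mod 113]
  = (113/31)    [QR: 113 ≡ 1 mod 4, sign kept]
  = (20/31)    [113 ≡ 20 mod 31]
  = (5/31)    [31 ≡ 7 mod 8 ⇒ (2/31)^2 = +1]
  = (31/5)    [QR: 5 ≡ 1 mod 4, sign kept]
  = (1/5)    [31 ≡ 1 mod 5]
  = 1    [(1/5) = 1]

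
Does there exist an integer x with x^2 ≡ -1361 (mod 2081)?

yes

(-1361/2081)
  = (720/2081)    [-1361 ≡ 720 mod 2081]
  = (45/2081)    [2081 ≡ 1 mod 8 ⇒ (2/2081)^4 = +1]
  = (2081/45)    [QR: 45 ≡ 1 mod 4, sign kept]
  = (11/45)    [2081 ≡ 11 mod 45]
  = (45/11)    [QR: 45 ≡ 1 mod 4, sign kept]
  = (1/11)    [45 ≡ 1 mod 11]
  = 1    [(1/11) = 1]
The Legendre symbol is 1, so x^2 ≡ -1361 (mod 2081) has solution.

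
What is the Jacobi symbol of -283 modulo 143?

1

Pull out -1: (-283/143) = (-1/143)·(283/143). Since 143 ≡ 3 (mod 4), (-1/143) = -1. Now have -(283/143).
Reduce the numerator: 283 ≡ 140 (mod 143), so (283/143) = (140/143).
Factor out 2: 140 = 2^2·35. Since 143 ≡ 7 (mod 8), (2/143) = +1, and (2/143)^2 = +1. Now have -(35/143).
Both 35 ≡ 3 and 143 ≡ 3 (mod 4), so reciprocity gives (35/143) = -(143/35). Reduce: 143 ≡ 3 (mod 35). Now have (3/35).
Both 3 ≡ 3 and 35 ≡ 3 (mod 4), so reciprocity gives (3/35) = -(35/3). Reduce: 35 ≡ 2 (mod 3). Now have -(2/3).
Factor out 2: 2 = 2. Since 3 ≡ 3 (mod 8), (2/3) = -1. Now have (1/3).
(1/3) = 1. Collecting the sign factors: 1.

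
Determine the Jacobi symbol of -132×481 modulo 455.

0

By multiplicativity, (-132·481/455) = (-132/455)·(481/455).
First factor (-132/455):
Pull out -1: (-132/455) = (-1/455)·(132/455). Since 455 ≡ 3 (mod 4), (-1/455) = -1. Now have -(132/455).
Factor out 2: 132 = 2^2·33. Since 455 ≡ 7 (mod 8), (2/455) = +1, and (2/455)^2 = +1. Now have -(33/455).
33 ≡ 1 (mod 4), so quadratic reciprocity gives (33/455) = (455/33). Reduce: 455 ≡ 26 (mod 33). Now have -(26/33).
Factor out 2: 26 = 2·13. Since 33 ≡ 1 (mod 8), (2/33) = +1. Now have -(13/33).
13 ≡ 1 (mod 4), so quadratic reciprocity gives (13/33) = (33/13). Reduce: 33 ≡ 7 (mod 13). Now have -(7/13).
13 ≡ 1 (mod 4), so quadratic reciprocity gives (7/13) = (13/7). Reduce: 13 ≡ 6 (mod 7). Now have -(6/7).
Factor out 2: 6 = 2·3. Since 7 ≡ 7 (mod 8), (2/7) = +1. Now have -(3/7).
Both 3 ≡ 3 and 7 ≡ 3 (mod 4), so reciprocity gives (3/7) = -(7/3). Reduce: 7 ≡ 1 (mod 3). Now have (1/3).
(1/3) = 1. Collecting the sign factors: 1.
Second factor (481/455):
Reduce the numerator: 481 ≡ 26 (mod 455), so (481/455) = (26/455).
Factor out 2: 26 = 2·13. Since 455 ≡ 7 (mod 8), (2/455) = +1. Now have (13/455).
13 ≡ 1 (mod 4), so quadratic reciprocity gives (13/455) = (455/13). Reduce: 455 ≡ 0 (mod 13). Now have (0/13).
The numerator is now 0 with denominator 13 > 1: the symbol is 0.
Product: (1)·(0) = 0.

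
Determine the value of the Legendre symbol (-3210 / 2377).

-1

Pull out -1: (-3210 / 2377) = (-1 / 2377)·(3210 / 2377). Since 2377 ≡ 1 (mod 4), (-1 / 2377) = +1. Now have (3210 / 2377).
Reduce the numerator: 3210 ≡ 833 (mod 2377), so (3210 / 2377) = (833 / 2377).
833 ≡ 1 (mod 4), so quadratic reciprocity gives (833 / 2377) = (2377 / 833). Reduce: 2377 ≡ 711 (mod 833). Now have (711 / 833).
833 ≡ 1 (mod 4), so quadratic reciprocity gives (711 / 833) = (833 / 711). Reduce: 833 ≡ 122 (mod 711). Now have (122 / 711).
Factor out 2: 122 = 2·61. Since 711 ≡ 7 (mod 8), (2 / 711) = +1. Now have (61 / 711).
61 ≡ 1 (mod 4), so quadratic reciprocity gives (61 / 711) = (711 / 61). Reduce: 711 ≡ 40 (mod 61). Now have (40 / 61).
Factor out 2: 40 = 2^3·5. Since 61 ≡ 5 (mod 8), (2 / 61) = -1, and (2 / 61)^3 = -1. Now have -(5 / 61).
5 ≡ 1 (mod 4), so quadratic reciprocity gives (5 / 61) = (61 / 5). Reduce: 61 ≡ 1 (mod 5). Now have -(1 / 5).
(1 / 5) = 1. Collecting the sign factors: -1.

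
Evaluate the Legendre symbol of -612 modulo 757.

1

Reduce the numerator: -612 ≡ 145 (mod 757), so (-612 / 757) = (145 / 757).
145 ≡ 1 (mod 4), so quadratic reciprocity gives (145 / 757) = (757 / 145). Reduce: 757 ≡ 32 (mod 145). Now have (32 / 145).
Factor out 2: 32 = 2^5. Since 145 ≡ 1 (mod 8), (2 / 145) = +1, and (2 / 145)^5 = +1. Now have (1 / 145).
(1 / 145) = 1. Collecting the sign factors: 1.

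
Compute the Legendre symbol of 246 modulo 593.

(246/593)
  = (123/593)    [593 ≡ 1 mod 8 ⇒ (2/593) = +1]
  = (593/123)    [QR: 593 ≡ 1 mod 4, sign kept]
  = (101/123)    [593 ≡ 101 mod 123]
  = (123/101)    [QR: 101 ≡ 1 mod 4, sign kept]
  = (22/101)    [123 ≡ 22 mod 101]
  = -(11/101)    [101 ≡ 5 mod 8 ⇒ (2/101) = -1]
  = -(101/11)    [QR: 101 ≡ 1 mod 4, sign kept]
  = -(2/11)    [101 ≡ 2 mod 11]
  = (1/11)    [11 ≡ 3 mod 8 ⇒ (2/11) = -1]
  = 1    [(1/11) = 1]

1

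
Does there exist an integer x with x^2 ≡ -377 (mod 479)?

no

Reduce the numerator: -377 ≡ 102 (mod 479), so (-377/479) = (102/479).
Factor out 2: 102 = 2·51. Since 479 ≡ 7 (mod 8), (2/479) = +1. Now have (51/479).
Both 51 ≡ 3 and 479 ≡ 3 (mod 4), so reciprocity gives (51/479) = -(479/51). Reduce: 479 ≡ 20 (mod 51). Now have -(20/51).
Factor out 2: 20 = 2^2·5. Since 51 ≡ 3 (mod 8), (2/51) = -1, and (2/51)^2 = +1. Now have -(5/51).
5 ≡ 1 (mod 4), so quadratic reciprocity gives (5/51) = (51/5). Reduce: 51 ≡ 1 (mod 5). Now have -(1/5).
(1/5) = 1. Collecting the sign factors: -1.
(-377/479) = -1, and 479 is prime, so -377 is not a quadratic residue mod 479.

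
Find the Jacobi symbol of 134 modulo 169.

1

Factor out 2: 134 = 2·67. Since 169 ≡ 1 (mod 8), (2 / 169) = +1. Now have (67 / 169).
169 ≡ 1 (mod 4), so quadratic reciprocity gives (67 / 169) = (169 / 67). Reduce: 169 ≡ 35 (mod 67). Now have (35 / 67).
Both 35 ≡ 3 and 67 ≡ 3 (mod 4), so reciprocity gives (35 / 67) = -(67 / 35). Reduce: 67 ≡ 32 (mod 35). Now have -(32 / 35).
Factor out 2: 32 = 2^5. Since 35 ≡ 3 (mod 8), (2 / 35) = -1, and (2 / 35)^5 = -1. Now have (1 / 35).
(1 / 35) = 1. Collecting the sign factors: 1.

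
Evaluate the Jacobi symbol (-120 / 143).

Pull out -1: (-120 / 143) = (-1 / 143)·(120 / 143). Since 143 ≡ 3 (mod 4), (-1 / 143) = -1. Now have -(120 / 143).
Factor out 2: 120 = 2^3·15. Since 143 ≡ 7 (mod 8), (2 / 143) = +1, and (2 / 143)^3 = +1. Now have -(15 / 143).
Both 15 ≡ 3 and 143 ≡ 3 (mod 4), so reciprocity gives (15 / 143) = -(143 / 15). Reduce: 143 ≡ 8 (mod 15). Now have (8 / 15).
Factor out 2: 8 = 2^3. Since 15 ≡ 7 (mod 8), (2 / 15) = +1, and (2 / 15)^3 = +1. Now have (1 / 15).
(1 / 15) = 1. Collecting the sign factors: 1.

1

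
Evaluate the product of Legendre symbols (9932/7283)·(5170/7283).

By multiplicativity, (9932·5170/7283) = (9932/7283)·(5170/7283).
First factor (9932/7283):
(9932/7283)
  = (2649/7283)    [9932 ≡ 2649 mod 7283]
  = (7283/2649)    [QR: 2649 ≡ 1 mod 4, sign kept]
  = (1985/2649)    [7283 ≡ 1985 mod 2649]
  = (2649/1985)    [QR: 1985 ≡ 1 mod 4, sign kept]
  = (664/1985)    [2649 ≡ 664 mod 1985]
  = (83/1985)    [1985 ≡ 1 mod 8 ⇒ (2/1985)^3 = +1]
  = (1985/83)    [QR: 1985 ≡ 1 mod 4, sign kept]
  = (76/83)    [1985 ≡ 76 mod 83]
  = (19/83)    [83 ≡ 3 mod 8 ⇒ (2/83)^2 = +1]
  = -(83/19)    [QR: both ≡ 3 mod 4, sign flips]
  = -(7/19)    [83 ≡ 7 mod 19]
  = (19/7)    [QR: both ≡ 3 mod 4, sign flips]
  = (5/7)    [19 ≡ 5 mod 7]
  = (7/5)    [QR: 5 ≡ 1 mod 4, sign kept]
  = (2/5)    [7 ≡ 2 mod 5]
  = -(1/5)    [5 ≡ 5 mod 8 ⇒ (2/5) = -1]
  = -1    [(1/5) = 1]
Second factor (5170/7283):
(5170/7283)
  = -(2585/7283)    [7283 ≡ 3 mod 8 ⇒ (2/7283) = -1]
  = -(7283/2585)    [QR: 2585 ≡ 1 mod 4, sign kept]
  = -(2113/2585)    [7283 ≡ 2113 mod 2585]
  = -(2585/2113)    [QR: 2113 ≡ 1 mod 4, sign kept]
  = -(472/2113)    [2585 ≡ 472 mod 2113]
  = -(59/2113)    [2113 ≡ 1 mod 8 ⇒ (2/2113)^3 = +1]
  = -(2113/59)    [QR: 2113 ≡ 1 mod 4, sign kept]
  = -(48/59)    [2113 ≡ 48 mod 59]
  = -(3/59)    [59 ≡ 3 mod 8 ⇒ (2/59)^4 = +1]
  = (59/3)    [QR: both ≡ 3 mod 4, sign flips]
  = (2/3)    [59 ≡ 2 mod 3]
  = -(1/3)    [3 ≡ 3 mod 8 ⇒ (2/3) = -1]
  = -1    [(1/3) = 1]
Product: (-1)·(-1) = 1.

1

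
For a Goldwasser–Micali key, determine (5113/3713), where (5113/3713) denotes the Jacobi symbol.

-1

Reduce the numerator: 5113 ≡ 1400 (mod 3713), so (5113/3713) = (1400/3713).
Factor out 2: 1400 = 2^3·175. Since 3713 ≡ 1 (mod 8), (2/3713) = +1, and (2/3713)^3 = +1. Now have (175/3713).
3713 ≡ 1 (mod 4), so quadratic reciprocity gives (175/3713) = (3713/175). Reduce: 3713 ≡ 38 (mod 175). Now have (38/175).
Factor out 2: 38 = 2·19. Since 175 ≡ 7 (mod 8), (2/175) = +1. Now have (19/175).
Both 19 ≡ 3 and 175 ≡ 3 (mod 4), so reciprocity gives (19/175) = -(175/19). Reduce: 175 ≡ 4 (mod 19). Now have -(4/19).
Factor out 2: 4 = 2^2. Since 19 ≡ 3 (mod 8), (2/19) = -1, and (2/19)^2 = +1. Now have -(1/19).
(1/19) = 1. Collecting the sign factors: -1.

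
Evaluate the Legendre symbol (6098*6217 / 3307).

By multiplicativity, (6098·6217 / 3307) = (6098 / 3307)·(6217 / 3307).
First factor (6098 / 3307):
Reduce the numerator: 6098 ≡ 2791 (mod 3307), so (6098 / 3307) = (2791 / 3307).
Both 2791 ≡ 3 and 3307 ≡ 3 (mod 4), so reciprocity gives (2791 / 3307) = -(3307 / 2791). Reduce: 3307 ≡ 516 (mod 2791). Now have -(516 / 2791).
Factor out 2: 516 = 2^2·129. Since 2791 ≡ 7 (mod 8), (2 / 2791) = +1, and (2 / 2791)^2 = +1. Now have -(129 / 2791).
129 ≡ 1 (mod 4), so quadratic reciprocity gives (129 / 2791) = (2791 / 129). Reduce: 2791 ≡ 82 (mod 129). Now have -(82 / 129).
Factor out 2: 82 = 2·41. Since 129 ≡ 1 (mod 8), (2 / 129) = +1. Now have -(41 / 129).
41 ≡ 1 (mod 4), so quadratic reciprocity gives (41 / 129) = (129 / 41). Reduce: 129 ≡ 6 (mod 41). Now have -(6 / 41).
Factor out 2: 6 = 2·3. Since 41 ≡ 1 (mod 8), (2 / 41) = +1. Now have -(3 / 41).
41 ≡ 1 (mod 4), so quadratic reciprocity gives (3 / 41) = (41 / 3). Reduce: 41 ≡ 2 (mod 3). Now have -(2 / 3).
Factor out 2: 2 = 2. Since 3 ≡ 3 (mod 8), (2 / 3) = -1. Now have (1 / 3).
(1 / 3) = 1. Collecting the sign factors: 1.
Second factor (6217 / 3307):
Reduce the numerator: 6217 ≡ 2910 (mod 3307), so (6217 / 3307) = (2910 / 3307).
Factor out 2: 2910 = 2·1455. Since 3307 ≡ 3 (mod 8), (2 / 3307) = -1. Now have -(1455 / 3307).
Both 1455 ≡ 3 and 3307 ≡ 3 (mod 4), so reciprocity gives (1455 / 3307) = -(3307 / 1455). Reduce: 3307 ≡ 397 (mod 1455). Now have (397 / 1455).
397 ≡ 1 (mod 4), so quadratic reciprocity gives (397 / 1455) = (1455 / 397). Reduce: 1455 ≡ 264 (mod 397). Now have (264 / 397).
Factor out 2: 264 = 2^3·33. Since 397 ≡ 5 (mod 8), (2 / 397) = -1, and (2 / 397)^3 = -1. Now have -(33 / 397).
33 ≡ 1 (mod 4), so quadratic reciprocity gives (33 / 397) = (397 / 33). Reduce: 397 ≡ 1 (mod 33). Now have -(1 / 33).
(1 / 33) = 1. Collecting the sign factors: -1.
Product: (1)·(-1) = -1.

-1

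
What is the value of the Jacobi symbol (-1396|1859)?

Reduce the numerator: -1396 ≡ 463 (mod 1859), so (-1396|1859) = (463|1859).
Both 463 ≡ 3 and 1859 ≡ 3 (mod 4), so reciprocity gives (463|1859) = -(1859|463). Reduce: 1859 ≡ 7 (mod 463). Now have -(7|463).
Both 7 ≡ 3 and 463 ≡ 3 (mod 4), so reciprocity gives (7|463) = -(463|7). Reduce: 463 ≡ 1 (mod 7). Now have (1|7).
(1|7) = 1. Collecting the sign factors: 1.

1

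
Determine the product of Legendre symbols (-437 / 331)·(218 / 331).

By multiplicativity, (-437·218 / 331) = (-437 / 331)·(218 / 331).
First factor (-437 / 331):
(-437 / 331)
  = -(437 / 331)    [331 ≡ 3 mod 4 ⇒ (-1 / 331) = -1]
  = -(106 / 331)    [437 ≡ 106 mod 331]
  = (53 / 331)    [331 ≡ 3 mod 8 ⇒ (2 / 331) = -1]
  = (331 / 53)    [QR: 53 ≡ 1 mod 4, sign kept]
  = (13 / 53)    [331 ≡ 13 mod 53]
  = (53 / 13)    [QR: 13 ≡ 1 mod 4, sign kept]
  = (1 / 13)    [53 ≡ 1 mod 13]
  = 1    [(1 / 13) = 1]
Second factor (218 / 331):
(218 / 331)
  = -(109 / 331)    [331 ≡ 3 mod 8 ⇒ (2 / 331) = -1]
  = -(331 / 109)    [QR: 109 ≡ 1 mod 4, sign kept]
  = -(4 / 109)    [331 ≡ 4 mod 109]
  = -(1 / 109)    [109 ≡ 5 mod 8 ⇒ (2 / 109)^2 = +1]
  = -1    [(1 / 109) = 1]
Product: (1)·(-1) = -1.

-1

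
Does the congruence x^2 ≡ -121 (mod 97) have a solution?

yes

Reduce the numerator: -121 ≡ 73 (mod 97), so (-121|97) = (73|97).
73 ≡ 1 (mod 4), so quadratic reciprocity gives (73|97) = (97|73). Reduce: 97 ≡ 24 (mod 73). Now have (24|73).
Factor out 2: 24 = 2^3·3. Since 73 ≡ 1 (mod 8), (2|73) = +1, and (2|73)^3 = +1. Now have (3|73).
73 ≡ 1 (mod 4), so quadratic reciprocity gives (3|73) = (73|3). Reduce: 73 ≡ 1 (mod 3). Now have (1|3).
(1|3) = 1. Collecting the sign factors: 1.
(-121|97) = 1, and 97 is prime, so -121 is a quadratic residue mod 97.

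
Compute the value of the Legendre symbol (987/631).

(987/631)
  = (356/631)    [987 ≡ 356 mod 631]
  = (89/631)    [631 ≡ 7 mod 8 ⇒ (2/631)^2 = +1]
  = (631/89)    [QR: 89 ≡ 1 mod 4, sign kept]
  = (8/89)    [631 ≡ 8 mod 89]
  = (1/89)    [89 ≡ 1 mod 8 ⇒ (2/89)^3 = +1]
  = 1    [(1/89) = 1]

1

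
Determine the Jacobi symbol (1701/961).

(1701/961)
  = (740/961)    [1701 ≡ 740 mod 961]
  = (185/961)    [961 ≡ 1 mod 8 ⇒ (2/961)^2 = +1]
  = (961/185)    [QR: 185 ≡ 1 mod 4, sign kept]
  = (36/185)    [961 ≡ 36 mod 185]
  = (9/185)    [185 ≡ 1 mod 8 ⇒ (2/185)^2 = +1]
  = (185/9)    [QR: 9 ≡ 1 mod 4, sign kept]
  = (5/9)    [185 ≡ 5 mod 9]
  = (9/5)    [QR: 5 ≡ 1 mod 4, sign kept]
  = (4/5)    [9 ≡ 4 mod 5]
  = (1/5)    [5 ≡ 5 mod 8 ⇒ (2/5)^2 = +1]
  = 1    [(1/5) = 1]

1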